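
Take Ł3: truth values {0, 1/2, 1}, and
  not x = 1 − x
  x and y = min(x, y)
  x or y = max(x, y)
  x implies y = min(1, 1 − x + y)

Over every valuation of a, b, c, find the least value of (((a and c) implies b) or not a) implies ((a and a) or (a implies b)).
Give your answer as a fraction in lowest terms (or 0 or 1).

Take a = 1/2, b = 0, c = 0:
a and c = 1/2 and 0 = 0
(a and c) implies b = 0 implies 0 = 1
not a = not 1/2 = 1/2
((a and c) implies b) or not a = 1 or 1/2 = 1
a and a = 1/2 and 1/2 = 1/2
a implies b = 1/2 implies 0 = 1/2
(a and a) or (a implies b) = 1/2 or 1/2 = 1/2
(((a and c) implies b) or not a) implies ((a and a) or (a implies b)) = 1 implies 1/2 = 1/2
No assignment yields a value below 1/2, so this is the minimum.

1/2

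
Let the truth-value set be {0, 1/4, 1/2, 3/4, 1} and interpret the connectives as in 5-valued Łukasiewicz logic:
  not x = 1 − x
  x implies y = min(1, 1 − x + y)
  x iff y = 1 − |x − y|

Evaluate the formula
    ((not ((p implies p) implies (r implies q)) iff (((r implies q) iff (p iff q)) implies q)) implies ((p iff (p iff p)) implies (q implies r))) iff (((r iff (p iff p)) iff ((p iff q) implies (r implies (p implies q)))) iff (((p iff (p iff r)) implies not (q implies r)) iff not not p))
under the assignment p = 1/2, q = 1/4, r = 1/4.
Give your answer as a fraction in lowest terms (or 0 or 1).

1/2

p implies p = 1/2 implies 1/2 = 1
r implies q = 1/4 implies 1/4 = 1
(p implies p) implies (r implies q) = 1 implies 1 = 1
not ((p implies p) implies (r implies q)) = not 1 = 0
r implies q = 1/4 implies 1/4 = 1
p iff q = 1/2 iff 1/4 = 3/4
(r implies q) iff (p iff q) = 1 iff 3/4 = 3/4
((r implies q) iff (p iff q)) implies q = 3/4 implies 1/4 = 1/2
not ((p implies p) implies (r implies q)) iff (((r implies q) iff (p iff q)) implies q) = 0 iff 1/2 = 1/2
p iff p = 1/2 iff 1/2 = 1
p iff (p iff p) = 1/2 iff 1 = 1/2
q implies r = 1/4 implies 1/4 = 1
(p iff (p iff p)) implies (q implies r) = 1/2 implies 1 = 1
(not ((p implies p) implies (r implies q)) iff (((r implies q) iff (p iff q)) implies q)) implies ((p iff (p iff p)) implies (q implies r)) = 1/2 implies 1 = 1
p iff p = 1/2 iff 1/2 = 1
r iff (p iff p) = 1/4 iff 1 = 1/4
p iff q = 1/2 iff 1/4 = 3/4
p implies q = 1/2 implies 1/4 = 3/4
r implies (p implies q) = 1/4 implies 3/4 = 1
(p iff q) implies (r implies (p implies q)) = 3/4 implies 1 = 1
(r iff (p iff p)) iff ((p iff q) implies (r implies (p implies q))) = 1/4 iff 1 = 1/4
p iff r = 1/2 iff 1/4 = 3/4
p iff (p iff r) = 1/2 iff 3/4 = 3/4
q implies r = 1/4 implies 1/4 = 1
not (q implies r) = not 1 = 0
(p iff (p iff r)) implies not (q implies r) = 3/4 implies 0 = 1/4
not p = not 1/2 = 1/2
not not p = not 1/2 = 1/2
((p iff (p iff r)) implies not (q implies r)) iff not not p = 1/4 iff 1/2 = 3/4
((r iff (p iff p)) iff ((p iff q) implies (r implies (p implies q)))) iff (((p iff (p iff r)) implies not (q implies r)) iff not not p) = 1/4 iff 3/4 = 1/2
((not ((p implies p) implies (r implies q)) iff (((r implies q) iff (p iff q)) implies q)) implies ((p iff (p iff p)) implies (q implies r))) iff (((r iff (p iff p)) iff ((p iff q) implies (r implies (p implies q)))) iff (((p iff (p iff r)) implies not (q implies r)) iff not not p)) = 1 iff 1/2 = 1/2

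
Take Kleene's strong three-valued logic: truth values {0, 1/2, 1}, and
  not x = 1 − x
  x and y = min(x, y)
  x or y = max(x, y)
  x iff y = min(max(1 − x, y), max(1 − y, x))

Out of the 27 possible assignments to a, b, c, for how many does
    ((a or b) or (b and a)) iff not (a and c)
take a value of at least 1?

7

value 1: 7 assignments (counts)
value 1/2: 14 assignments
value 0: 6 assignments
So 7 of the 27 assignments meet the threshold.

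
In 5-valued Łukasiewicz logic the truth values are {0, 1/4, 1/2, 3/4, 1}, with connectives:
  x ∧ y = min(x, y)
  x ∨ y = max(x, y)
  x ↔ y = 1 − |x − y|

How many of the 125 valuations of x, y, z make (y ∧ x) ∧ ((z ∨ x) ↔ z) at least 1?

1

value 1: 1 assignment (counts)
value 3/4: 9 assignments
value 1/2: 26 assignments
value 1/4: 40 assignments
value 0: 49 assignments
So 1 of the 125 assignments meets the threshold.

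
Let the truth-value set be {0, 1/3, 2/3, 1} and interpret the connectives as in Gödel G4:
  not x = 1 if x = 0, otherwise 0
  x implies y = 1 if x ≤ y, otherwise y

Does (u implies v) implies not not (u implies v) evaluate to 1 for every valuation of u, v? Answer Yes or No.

Yes

u = 0, v = 0 ↦ 1
u = 0, v = 1/3 ↦ 1
u = 0, v = 2/3 ↦ 1
u = 0, v = 1 ↦ 1
u = 1/3, v = 0 ↦ 1
u = 1/3, v = 1/3 ↦ 1
u = 1/3, v = 2/3 ↦ 1
u = 1/3, v = 1 ↦ 1
u = 2/3, v = 0 ↦ 1
u = 2/3, v = 1/3 ↦ 1
u = 2/3, v = 2/3 ↦ 1
u = 2/3, v = 1 ↦ 1
u = 1, v = 0 ↦ 1
u = 1, v = 1/3 ↦ 1
u = 1, v = 2/3 ↦ 1
u = 1, v = 1 ↦ 1
Every assignment gives a value ≥ 1.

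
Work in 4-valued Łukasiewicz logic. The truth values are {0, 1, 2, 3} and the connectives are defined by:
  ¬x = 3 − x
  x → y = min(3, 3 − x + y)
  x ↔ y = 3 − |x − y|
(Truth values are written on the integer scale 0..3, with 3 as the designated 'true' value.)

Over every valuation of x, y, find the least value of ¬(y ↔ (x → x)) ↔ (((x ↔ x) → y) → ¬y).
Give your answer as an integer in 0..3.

Take x = 0, y = 1:
x → x = 0 → 0 = 3
y ↔ (x → x) = 1 ↔ 3 = 1
¬(y ↔ (x → x)) = ¬1 = 2
x ↔ x = 0 ↔ 0 = 3
(x ↔ x) → y = 3 → 1 = 1
¬y = ¬1 = 2
((x ↔ x) → y) → ¬y = 1 → 2 = 3
¬(y ↔ (x → x)) ↔ (((x ↔ x) → y) → ¬y) = 2 ↔ 3 = 2
No assignment yields a value below 2, so this is the minimum.

2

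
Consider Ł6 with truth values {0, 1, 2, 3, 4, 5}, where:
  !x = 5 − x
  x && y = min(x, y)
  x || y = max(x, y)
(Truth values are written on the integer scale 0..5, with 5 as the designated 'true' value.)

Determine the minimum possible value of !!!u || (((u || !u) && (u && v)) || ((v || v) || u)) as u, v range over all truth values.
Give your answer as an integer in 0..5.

3

Take u = 2, v = 0:
!u = !2 = 3
!!u = !3 = 2
!!!u = !2 = 3
!u = !2 = 3
u || !u = 2 || 3 = 3
u && v = 2 && 0 = 0
(u || !u) && (u && v) = 3 && 0 = 0
v || v = 0 || 0 = 0
(v || v) || u = 0 || 2 = 2
((u || !u) && (u && v)) || ((v || v) || u) = 0 || 2 = 2
!!!u || (((u || !u) && (u && v)) || ((v || v) || u)) = 3 || 2 = 3
No assignment yields a value below 3, so this is the minimum.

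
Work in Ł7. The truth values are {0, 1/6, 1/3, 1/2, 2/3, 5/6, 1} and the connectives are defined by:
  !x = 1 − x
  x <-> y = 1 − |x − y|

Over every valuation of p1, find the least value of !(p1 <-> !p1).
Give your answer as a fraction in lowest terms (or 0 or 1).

Take p1 = 1/2:
!p1 = !1/2 = 1/2
p1 <-> !p1 = 1/2 <-> 1/2 = 1
!(p1 <-> !p1) = !1 = 0
No assignment yields a value below 0, so this is the minimum.

0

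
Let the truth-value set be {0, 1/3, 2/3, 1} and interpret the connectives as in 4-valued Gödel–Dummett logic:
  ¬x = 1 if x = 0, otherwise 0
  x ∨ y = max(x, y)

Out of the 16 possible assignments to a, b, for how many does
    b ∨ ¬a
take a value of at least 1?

a = 0, b = 0 ↦ 1  ≥
a = 0, b = 1/3 ↦ 1  ≥
a = 0, b = 2/3 ↦ 1  ≥
a = 0, b = 1 ↦ 1  ≥
a = 1/3, b = 0 ↦ 0  <
a = 1/3, b = 1/3 ↦ 1/3  <
a = 1/3, b = 2/3 ↦ 2/3  <
a = 1/3, b = 1 ↦ 1  ≥
a = 2/3, b = 0 ↦ 0  <
a = 2/3, b = 1/3 ↦ 1/3  <
a = 2/3, b = 2/3 ↦ 2/3  <
a = 2/3, b = 1 ↦ 1  ≥
a = 1, b = 0 ↦ 0  <
a = 1, b = 1/3 ↦ 1/3  <
a = 1, b = 2/3 ↦ 2/3  <
a = 1, b = 1 ↦ 1  ≥
So 7 of the 16 assignments meet the threshold.

7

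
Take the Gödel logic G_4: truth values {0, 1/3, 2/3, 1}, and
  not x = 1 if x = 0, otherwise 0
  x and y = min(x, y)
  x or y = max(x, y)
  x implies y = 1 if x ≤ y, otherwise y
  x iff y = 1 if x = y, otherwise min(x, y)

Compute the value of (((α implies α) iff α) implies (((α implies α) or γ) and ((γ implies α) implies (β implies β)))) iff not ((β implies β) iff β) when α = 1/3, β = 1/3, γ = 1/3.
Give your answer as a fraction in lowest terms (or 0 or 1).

α implies α = 1/3 implies 1/3 = 1
(α implies α) iff α = 1 iff 1/3 = 1/3
α implies α = 1/3 implies 1/3 = 1
(α implies α) or γ = 1 or 1/3 = 1
γ implies α = 1/3 implies 1/3 = 1
β implies β = 1/3 implies 1/3 = 1
(γ implies α) implies (β implies β) = 1 implies 1 = 1
((α implies α) or γ) and ((γ implies α) implies (β implies β)) = 1 and 1 = 1
((α implies α) iff α) implies (((α implies α) or γ) and ((γ implies α) implies (β implies β))) = 1/3 implies 1 = 1
β implies β = 1/3 implies 1/3 = 1
(β implies β) iff β = 1 iff 1/3 = 1/3
not ((β implies β) iff β) = not 1/3 = 0
(((α implies α) iff α) implies (((α implies α) or γ) and ((γ implies α) implies (β implies β)))) iff not ((β implies β) iff β) = 1 iff 0 = 0

0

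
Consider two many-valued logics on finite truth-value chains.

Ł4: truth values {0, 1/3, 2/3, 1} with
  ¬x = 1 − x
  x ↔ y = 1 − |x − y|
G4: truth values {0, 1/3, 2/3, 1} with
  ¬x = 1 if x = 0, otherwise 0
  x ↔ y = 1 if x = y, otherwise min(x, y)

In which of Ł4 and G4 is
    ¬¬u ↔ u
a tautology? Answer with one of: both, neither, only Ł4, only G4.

only Ł4

In Ł4: every assignment gives 1 — tautology.
In G4: at u = 1/3 the value is 1/3 — not a tautology.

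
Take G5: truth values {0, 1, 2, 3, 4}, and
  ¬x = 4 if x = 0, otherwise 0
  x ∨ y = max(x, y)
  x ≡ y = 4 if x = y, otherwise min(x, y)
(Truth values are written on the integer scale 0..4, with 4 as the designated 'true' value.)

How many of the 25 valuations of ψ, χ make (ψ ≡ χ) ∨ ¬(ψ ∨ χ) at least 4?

5

value 4: 5 assignments (counts)
value 3: 2 assignments
value 2: 4 assignments
value 1: 6 assignments
value 0: 8 assignments
So 5 of the 25 assignments meet the threshold.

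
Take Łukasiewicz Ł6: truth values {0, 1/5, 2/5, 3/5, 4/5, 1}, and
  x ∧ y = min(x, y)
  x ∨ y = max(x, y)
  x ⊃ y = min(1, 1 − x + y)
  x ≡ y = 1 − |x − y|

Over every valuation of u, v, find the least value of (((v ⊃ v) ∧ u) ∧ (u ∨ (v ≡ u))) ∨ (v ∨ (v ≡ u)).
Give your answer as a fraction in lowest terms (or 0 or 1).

Take u = 0, v = 2/5:
v ⊃ v = 2/5 ⊃ 2/5 = 1
(v ⊃ v) ∧ u = 1 ∧ 0 = 0
v ≡ u = 2/5 ≡ 0 = 3/5
u ∨ (v ≡ u) = 0 ∨ 3/5 = 3/5
((v ⊃ v) ∧ u) ∧ (u ∨ (v ≡ u)) = 0 ∧ 3/5 = 0
v ≡ u = 2/5 ≡ 0 = 3/5
v ∨ (v ≡ u) = 2/5 ∨ 3/5 = 3/5
(((v ⊃ v) ∧ u) ∧ (u ∨ (v ≡ u))) ∨ (v ∨ (v ≡ u)) = 0 ∨ 3/5 = 3/5
No assignment yields a value below 3/5, so this is the minimum.

3/5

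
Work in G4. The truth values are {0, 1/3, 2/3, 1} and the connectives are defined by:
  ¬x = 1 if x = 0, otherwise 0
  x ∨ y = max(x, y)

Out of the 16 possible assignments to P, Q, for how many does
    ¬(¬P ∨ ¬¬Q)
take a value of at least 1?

P = 0, Q = 0 ↦ 0  <
P = 0, Q = 1/3 ↦ 0  <
P = 0, Q = 2/3 ↦ 0  <
P = 0, Q = 1 ↦ 0  <
P = 1/3, Q = 0 ↦ 1  ≥
P = 1/3, Q = 1/3 ↦ 0  <
P = 1/3, Q = 2/3 ↦ 0  <
P = 1/3, Q = 1 ↦ 0  <
P = 2/3, Q = 0 ↦ 1  ≥
P = 2/3, Q = 1/3 ↦ 0  <
P = 2/3, Q = 2/3 ↦ 0  <
P = 2/3, Q = 1 ↦ 0  <
P = 1, Q = 0 ↦ 1  ≥
P = 1, Q = 1/3 ↦ 0  <
P = 1, Q = 2/3 ↦ 0  <
P = 1, Q = 1 ↦ 0  <
So 3 of the 16 assignments meet the threshold.

3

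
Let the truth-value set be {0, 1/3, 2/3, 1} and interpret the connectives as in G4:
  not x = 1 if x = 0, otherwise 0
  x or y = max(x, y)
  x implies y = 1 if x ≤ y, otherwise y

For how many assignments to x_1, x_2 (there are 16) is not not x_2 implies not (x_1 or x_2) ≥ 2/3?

4

x_1 = 0, x_2 = 0 ↦ 1  ≥
x_1 = 0, x_2 = 1/3 ↦ 0  <
x_1 = 0, x_2 = 2/3 ↦ 0  <
x_1 = 0, x_2 = 1 ↦ 0  <
x_1 = 1/3, x_2 = 0 ↦ 1  ≥
x_1 = 1/3, x_2 = 1/3 ↦ 0  <
x_1 = 1/3, x_2 = 2/3 ↦ 0  <
x_1 = 1/3, x_2 = 1 ↦ 0  <
x_1 = 2/3, x_2 = 0 ↦ 1  ≥
x_1 = 2/3, x_2 = 1/3 ↦ 0  <
x_1 = 2/3, x_2 = 2/3 ↦ 0  <
x_1 = 2/3, x_2 = 1 ↦ 0  <
x_1 = 1, x_2 = 0 ↦ 1  ≥
x_1 = 1, x_2 = 1/3 ↦ 0  <
x_1 = 1, x_2 = 2/3 ↦ 0  <
x_1 = 1, x_2 = 1 ↦ 0  <
So 4 of the 16 assignments meet the threshold.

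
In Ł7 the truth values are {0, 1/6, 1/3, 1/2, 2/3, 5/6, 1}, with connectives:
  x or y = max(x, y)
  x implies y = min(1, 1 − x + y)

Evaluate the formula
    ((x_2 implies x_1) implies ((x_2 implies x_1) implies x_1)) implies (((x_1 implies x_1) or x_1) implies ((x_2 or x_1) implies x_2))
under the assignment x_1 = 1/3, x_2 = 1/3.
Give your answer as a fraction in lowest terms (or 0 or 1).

1

x_2 implies x_1 = 1/3 implies 1/3 = 1
x_2 implies x_1 = 1/3 implies 1/3 = 1
(x_2 implies x_1) implies x_1 = 1 implies 1/3 = 1/3
(x_2 implies x_1) implies ((x_2 implies x_1) implies x_1) = 1 implies 1/3 = 1/3
x_1 implies x_1 = 1/3 implies 1/3 = 1
(x_1 implies x_1) or x_1 = 1 or 1/3 = 1
x_2 or x_1 = 1/3 or 1/3 = 1/3
(x_2 or x_1) implies x_2 = 1/3 implies 1/3 = 1
((x_1 implies x_1) or x_1) implies ((x_2 or x_1) implies x_2) = 1 implies 1 = 1
((x_2 implies x_1) implies ((x_2 implies x_1) implies x_1)) implies (((x_1 implies x_1) or x_1) implies ((x_2 or x_1) implies x_2)) = 1/3 implies 1 = 1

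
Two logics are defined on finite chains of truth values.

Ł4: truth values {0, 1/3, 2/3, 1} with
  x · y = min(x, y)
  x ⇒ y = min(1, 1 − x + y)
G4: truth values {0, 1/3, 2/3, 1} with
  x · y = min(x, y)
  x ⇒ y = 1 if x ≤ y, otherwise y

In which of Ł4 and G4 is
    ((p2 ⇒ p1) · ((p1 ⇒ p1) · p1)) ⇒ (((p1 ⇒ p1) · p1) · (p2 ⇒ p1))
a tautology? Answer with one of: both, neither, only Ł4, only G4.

both

In Ł4: every assignment gives 1 — tautology.
In G4: every assignment gives 1 — tautology.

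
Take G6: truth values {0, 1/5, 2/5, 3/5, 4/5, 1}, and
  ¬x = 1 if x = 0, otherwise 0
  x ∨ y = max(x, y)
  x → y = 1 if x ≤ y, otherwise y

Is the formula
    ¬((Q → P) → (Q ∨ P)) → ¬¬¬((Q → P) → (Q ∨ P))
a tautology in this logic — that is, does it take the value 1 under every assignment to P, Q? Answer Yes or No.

Yes

At P = 1/5, Q = 1, for instance:
Q → P = 1 → 1/5 = 1/5
Q ∨ P = 1 ∨ 1/5 = 1
(Q → P) → (Q ∨ P) = 1/5 → 1 = 1
¬((Q → P) → (Q ∨ P)) = ¬1 = 0
¬¬((Q → P) → (Q ∨ P)) = ¬0 = 1
¬¬¬((Q → P) → (Q ∨ P)) = ¬1 = 0
¬((Q → P) → (Q ∨ P)) → ¬¬¬((Q → P) → (Q ∨ P)) = 0 → 0 = 1
and checking the remaining 35 assignments likewise gives ≥ 1 in every case.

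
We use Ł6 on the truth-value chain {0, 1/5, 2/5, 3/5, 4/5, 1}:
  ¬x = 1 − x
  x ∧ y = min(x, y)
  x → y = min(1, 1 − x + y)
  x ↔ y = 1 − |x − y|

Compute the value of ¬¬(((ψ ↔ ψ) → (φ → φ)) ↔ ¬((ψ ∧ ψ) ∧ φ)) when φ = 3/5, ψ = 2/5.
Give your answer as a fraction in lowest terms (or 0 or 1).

3/5

ψ ↔ ψ = 2/5 ↔ 2/5 = 1
φ → φ = 3/5 → 3/5 = 1
(ψ ↔ ψ) → (φ → φ) = 1 → 1 = 1
ψ ∧ ψ = 2/5 ∧ 2/5 = 2/5
(ψ ∧ ψ) ∧ φ = 2/5 ∧ 3/5 = 2/5
¬((ψ ∧ ψ) ∧ φ) = ¬2/5 = 3/5
((ψ ↔ ψ) → (φ → φ)) ↔ ¬((ψ ∧ ψ) ∧ φ) = 1 ↔ 3/5 = 3/5
¬(((ψ ↔ ψ) → (φ → φ)) ↔ ¬((ψ ∧ ψ) ∧ φ)) = ¬3/5 = 2/5
¬¬(((ψ ↔ ψ) → (φ → φ)) ↔ ¬((ψ ∧ ψ) ∧ φ)) = ¬2/5 = 3/5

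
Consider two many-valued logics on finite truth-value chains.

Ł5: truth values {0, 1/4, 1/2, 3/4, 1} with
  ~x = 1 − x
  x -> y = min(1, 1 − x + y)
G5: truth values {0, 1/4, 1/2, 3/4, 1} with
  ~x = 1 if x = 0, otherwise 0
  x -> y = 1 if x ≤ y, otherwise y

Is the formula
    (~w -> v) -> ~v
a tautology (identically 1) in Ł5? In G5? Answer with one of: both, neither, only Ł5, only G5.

neither

In Ł5: at v = 1/4, w = 3/4 the value is 3/4 — not a tautology.
In G5: at v = 1/4, w = 0 the value is 0 — not a tautology.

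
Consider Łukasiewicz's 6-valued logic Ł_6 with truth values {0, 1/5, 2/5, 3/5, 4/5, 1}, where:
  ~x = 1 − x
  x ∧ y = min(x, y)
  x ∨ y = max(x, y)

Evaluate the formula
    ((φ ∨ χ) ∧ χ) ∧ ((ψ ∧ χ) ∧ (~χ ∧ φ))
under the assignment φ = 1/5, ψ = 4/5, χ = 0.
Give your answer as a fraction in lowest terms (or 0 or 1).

φ ∨ χ = 1/5 ∨ 0 = 1/5
(φ ∨ χ) ∧ χ = 1/5 ∧ 0 = 0
ψ ∧ χ = 4/5 ∧ 0 = 0
~χ = ~0 = 1
~χ ∧ φ = 1 ∧ 1/5 = 1/5
(ψ ∧ χ) ∧ (~χ ∧ φ) = 0 ∧ 1/5 = 0
((φ ∨ χ) ∧ χ) ∧ ((ψ ∧ χ) ∧ (~χ ∧ φ)) = 0 ∧ 0 = 0

0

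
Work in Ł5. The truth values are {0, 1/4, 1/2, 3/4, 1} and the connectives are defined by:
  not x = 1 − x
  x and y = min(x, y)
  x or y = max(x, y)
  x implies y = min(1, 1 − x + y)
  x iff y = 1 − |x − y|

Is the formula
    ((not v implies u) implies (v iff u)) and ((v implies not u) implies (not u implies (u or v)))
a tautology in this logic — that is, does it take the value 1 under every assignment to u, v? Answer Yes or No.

Counterexample: take u = 0, v = 0.
not v = not 0 = 1
not v implies u = 1 implies 0 = 0
v iff u = 0 iff 0 = 1
(not v implies u) implies (v iff u) = 0 implies 1 = 1
not u = not 0 = 1
v implies not u = 0 implies 1 = 1
not u = not 0 = 1
u or v = 0 or 0 = 0
not u implies (u or v) = 1 implies 0 = 0
(v implies not u) implies (not u implies (u or v)) = 1 implies 0 = 0
((not v implies u) implies (v iff u)) and ((v implies not u) implies (not u implies (u or v))) = 1 and 0 = 0
This gives 0 ≠ 1.

No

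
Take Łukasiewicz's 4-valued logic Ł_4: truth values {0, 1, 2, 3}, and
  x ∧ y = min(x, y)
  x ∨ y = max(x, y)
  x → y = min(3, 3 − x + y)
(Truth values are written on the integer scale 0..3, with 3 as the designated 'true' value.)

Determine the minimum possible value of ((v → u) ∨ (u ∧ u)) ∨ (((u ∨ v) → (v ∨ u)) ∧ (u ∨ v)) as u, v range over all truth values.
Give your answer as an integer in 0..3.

2

Take u = 0, v = 1:
v → u = 1 → 0 = 2
u ∧ u = 0 ∧ 0 = 0
(v → u) ∨ (u ∧ u) = 2 ∨ 0 = 2
u ∨ v = 0 ∨ 1 = 1
v ∨ u = 1 ∨ 0 = 1
(u ∨ v) → (v ∨ u) = 1 → 1 = 3
u ∨ v = 0 ∨ 1 = 1
((u ∨ v) → (v ∨ u)) ∧ (u ∨ v) = 3 ∧ 1 = 1
((v → u) ∨ (u ∧ u)) ∨ (((u ∨ v) → (v ∨ u)) ∧ (u ∨ v)) = 2 ∨ 1 = 2
No assignment yields a value below 2, so this is the minimum.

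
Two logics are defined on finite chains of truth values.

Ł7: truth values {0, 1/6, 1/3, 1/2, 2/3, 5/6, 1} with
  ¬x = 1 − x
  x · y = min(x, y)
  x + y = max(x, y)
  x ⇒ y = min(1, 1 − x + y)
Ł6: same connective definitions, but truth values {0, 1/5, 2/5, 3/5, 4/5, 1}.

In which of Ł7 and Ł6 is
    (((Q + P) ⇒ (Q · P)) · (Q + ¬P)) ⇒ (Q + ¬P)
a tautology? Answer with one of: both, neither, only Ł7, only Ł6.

both

In Ł7: every assignment gives 1 — tautology.
In Ł6: every assignment gives 1 — tautology.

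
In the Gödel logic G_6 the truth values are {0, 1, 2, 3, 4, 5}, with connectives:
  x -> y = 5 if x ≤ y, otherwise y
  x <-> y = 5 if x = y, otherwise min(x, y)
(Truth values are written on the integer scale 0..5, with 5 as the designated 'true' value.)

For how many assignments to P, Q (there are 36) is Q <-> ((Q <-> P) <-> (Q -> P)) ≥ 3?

30

value 5: 21 assignments (counts)
value 4: 5 assignments (counts)
value 3: 4 assignments (counts)
value 2: 3 assignments
value 1: 2 assignments
value 0: 1 assignment
So 30 of the 36 assignments meet the threshold.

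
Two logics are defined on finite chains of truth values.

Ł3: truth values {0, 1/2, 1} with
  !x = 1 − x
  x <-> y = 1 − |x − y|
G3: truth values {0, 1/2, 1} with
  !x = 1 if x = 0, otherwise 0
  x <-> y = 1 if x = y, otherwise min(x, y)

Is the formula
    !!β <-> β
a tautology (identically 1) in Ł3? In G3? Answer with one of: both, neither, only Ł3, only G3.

In Ł3: every assignment gives 1 — tautology.
In G3: at β = 1/2 the value is 1/2 — not a tautology.

only Ł3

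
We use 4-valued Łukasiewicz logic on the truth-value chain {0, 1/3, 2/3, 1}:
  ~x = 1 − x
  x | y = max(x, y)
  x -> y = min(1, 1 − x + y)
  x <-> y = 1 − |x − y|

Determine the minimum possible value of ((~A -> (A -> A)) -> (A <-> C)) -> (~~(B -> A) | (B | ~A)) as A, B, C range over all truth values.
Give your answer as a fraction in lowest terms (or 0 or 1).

2/3

Take A = 1/3, B = 2/3, C = 1/3:
~A = ~1/3 = 2/3
A -> A = 1/3 -> 1/3 = 1
~A -> (A -> A) = 2/3 -> 1 = 1
A <-> C = 1/3 <-> 1/3 = 1
(~A -> (A -> A)) -> (A <-> C) = 1 -> 1 = 1
B -> A = 2/3 -> 1/3 = 2/3
~(B -> A) = ~2/3 = 1/3
~~(B -> A) = ~1/3 = 2/3
~A = ~1/3 = 2/3
B | ~A = 2/3 | 2/3 = 2/3
~~(B -> A) | (B | ~A) = 2/3 | 2/3 = 2/3
((~A -> (A -> A)) -> (A <-> C)) -> (~~(B -> A) | (B | ~A)) = 1 -> 2/3 = 2/3
No assignment yields a value below 2/3, so this is the minimum.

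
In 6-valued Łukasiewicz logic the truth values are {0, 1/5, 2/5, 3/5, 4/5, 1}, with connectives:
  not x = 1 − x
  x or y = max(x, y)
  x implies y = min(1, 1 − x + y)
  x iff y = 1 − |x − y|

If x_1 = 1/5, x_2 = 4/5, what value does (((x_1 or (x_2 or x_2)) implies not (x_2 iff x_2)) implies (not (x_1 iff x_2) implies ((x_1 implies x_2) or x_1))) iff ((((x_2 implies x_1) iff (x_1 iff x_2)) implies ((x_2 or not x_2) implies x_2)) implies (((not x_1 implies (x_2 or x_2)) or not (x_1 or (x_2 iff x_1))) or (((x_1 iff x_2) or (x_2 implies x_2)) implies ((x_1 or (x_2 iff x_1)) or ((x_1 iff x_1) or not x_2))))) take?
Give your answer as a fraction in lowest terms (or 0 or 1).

x_2 or x_2 = 4/5 or 4/5 = 4/5
x_1 or (x_2 or x_2) = 1/5 or 4/5 = 4/5
x_2 iff x_2 = 4/5 iff 4/5 = 1
not (x_2 iff x_2) = not 1 = 0
(x_1 or (x_2 or x_2)) implies not (x_2 iff x_2) = 4/5 implies 0 = 1/5
x_1 iff x_2 = 1/5 iff 4/5 = 2/5
not (x_1 iff x_2) = not 2/5 = 3/5
x_1 implies x_2 = 1/5 implies 4/5 = 1
(x_1 implies x_2) or x_1 = 1 or 1/5 = 1
not (x_1 iff x_2) implies ((x_1 implies x_2) or x_1) = 3/5 implies 1 = 1
((x_1 or (x_2 or x_2)) implies not (x_2 iff x_2)) implies (not (x_1 iff x_2) implies ((x_1 implies x_2) or x_1)) = 1/5 implies 1 = 1
x_2 implies x_1 = 4/5 implies 1/5 = 2/5
x_1 iff x_2 = 1/5 iff 4/5 = 2/5
(x_2 implies x_1) iff (x_1 iff x_2) = 2/5 iff 2/5 = 1
not x_2 = not 4/5 = 1/5
x_2 or not x_2 = 4/5 or 1/5 = 4/5
(x_2 or not x_2) implies x_2 = 4/5 implies 4/5 = 1
((x_2 implies x_1) iff (x_1 iff x_2)) implies ((x_2 or not x_2) implies x_2) = 1 implies 1 = 1
not x_1 = not 1/5 = 4/5
x_2 or x_2 = 4/5 or 4/5 = 4/5
not x_1 implies (x_2 or x_2) = 4/5 implies 4/5 = 1
x_2 iff x_1 = 4/5 iff 1/5 = 2/5
x_1 or (x_2 iff x_1) = 1/5 or 2/5 = 2/5
not (x_1 or (x_2 iff x_1)) = not 2/5 = 3/5
(not x_1 implies (x_2 or x_2)) or not (x_1 or (x_2 iff x_1)) = 1 or 3/5 = 1
x_1 iff x_2 = 1/5 iff 4/5 = 2/5
x_2 implies x_2 = 4/5 implies 4/5 = 1
(x_1 iff x_2) or (x_2 implies x_2) = 2/5 or 1 = 1
x_2 iff x_1 = 4/5 iff 1/5 = 2/5
x_1 or (x_2 iff x_1) = 1/5 or 2/5 = 2/5
x_1 iff x_1 = 1/5 iff 1/5 = 1
not x_2 = not 4/5 = 1/5
(x_1 iff x_1) or not x_2 = 1 or 1/5 = 1
(x_1 or (x_2 iff x_1)) or ((x_1 iff x_1) or not x_2) = 2/5 or 1 = 1
((x_1 iff x_2) or (x_2 implies x_2)) implies ((x_1 or (x_2 iff x_1)) or ((x_1 iff x_1) or not x_2)) = 1 implies 1 = 1
((not x_1 implies (x_2 or x_2)) or not (x_1 or (x_2 iff x_1))) or (((x_1 iff x_2) or (x_2 implies x_2)) implies ((x_1 or (x_2 iff x_1)) or ((x_1 iff x_1) or not x_2))) = 1 or 1 = 1
(((x_2 implies x_1) iff (x_1 iff x_2)) implies ((x_2 or not x_2) implies x_2)) implies (((not x_1 implies (x_2 or x_2)) or not (x_1 or (x_2 iff x_1))) or (((x_1 iff x_2) or (x_2 implies x_2)) implies ((x_1 or (x_2 iff x_1)) or ((x_1 iff x_1) or not x_2)))) = 1 implies 1 = 1
(((x_1 or (x_2 or x_2)) implies not (x_2 iff x_2)) implies (not (x_1 iff x_2) implies ((x_1 implies x_2) or x_1))) iff ((((x_2 implies x_1) iff (x_1 iff x_2)) implies ((x_2 or not x_2) implies x_2)) implies (((not x_1 implies (x_2 or x_2)) or not (x_1 or (x_2 iff x_1))) or (((x_1 iff x_2) or (x_2 implies x_2)) implies ((x_1 or (x_2 iff x_1)) or ((x_1 iff x_1) or not x_2))))) = 1 iff 1 = 1

1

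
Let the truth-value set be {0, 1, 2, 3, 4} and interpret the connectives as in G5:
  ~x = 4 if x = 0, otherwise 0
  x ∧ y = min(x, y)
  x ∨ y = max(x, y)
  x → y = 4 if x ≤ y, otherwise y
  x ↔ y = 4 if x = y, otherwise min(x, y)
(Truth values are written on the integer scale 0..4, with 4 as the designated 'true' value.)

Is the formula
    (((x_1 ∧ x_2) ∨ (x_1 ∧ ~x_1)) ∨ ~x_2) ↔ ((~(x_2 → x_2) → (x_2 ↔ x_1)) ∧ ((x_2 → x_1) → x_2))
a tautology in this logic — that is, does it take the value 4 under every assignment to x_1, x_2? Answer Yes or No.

Counterexample: take x_1 = 0, x_2 = 0.
x_1 ∧ x_2 = 0 ∧ 0 = 0
~x_1 = ~0 = 4
x_1 ∧ ~x_1 = 0 ∧ 4 = 0
(x_1 ∧ x_2) ∨ (x_1 ∧ ~x_1) = 0 ∨ 0 = 0
~x_2 = ~0 = 4
((x_1 ∧ x_2) ∨ (x_1 ∧ ~x_1)) ∨ ~x_2 = 0 ∨ 4 = 4
x_2 → x_2 = 0 → 0 = 4
~(x_2 → x_2) = ~4 = 0
x_2 ↔ x_1 = 0 ↔ 0 = 4
~(x_2 → x_2) → (x_2 ↔ x_1) = 0 → 4 = 4
x_2 → x_1 = 0 → 0 = 4
(x_2 → x_1) → x_2 = 4 → 0 = 0
(~(x_2 → x_2) → (x_2 ↔ x_1)) ∧ ((x_2 → x_1) → x_2) = 4 ∧ 0 = 0
(((x_1 ∧ x_2) ∨ (x_1 ∧ ~x_1)) ∨ ~x_2) ↔ ((~(x_2 → x_2) → (x_2 ↔ x_1)) ∧ ((x_2 → x_1) → x_2)) = 4 ↔ 0 = 0
This gives 0 ≠ 4.

No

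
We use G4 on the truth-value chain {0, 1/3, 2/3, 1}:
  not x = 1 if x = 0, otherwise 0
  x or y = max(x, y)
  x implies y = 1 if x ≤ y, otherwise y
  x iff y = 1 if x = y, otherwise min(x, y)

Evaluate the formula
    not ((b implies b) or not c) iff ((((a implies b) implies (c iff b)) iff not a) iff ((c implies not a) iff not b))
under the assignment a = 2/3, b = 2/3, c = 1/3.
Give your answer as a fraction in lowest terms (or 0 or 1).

1

b implies b = 2/3 implies 2/3 = 1
not c = not 1/3 = 0
(b implies b) or not c = 1 or 0 = 1
not ((b implies b) or not c) = not 1 = 0
a implies b = 2/3 implies 2/3 = 1
c iff b = 1/3 iff 2/3 = 1/3
(a implies b) implies (c iff b) = 1 implies 1/3 = 1/3
not a = not 2/3 = 0
((a implies b) implies (c iff b)) iff not a = 1/3 iff 0 = 0
not a = not 2/3 = 0
c implies not a = 1/3 implies 0 = 0
not b = not 2/3 = 0
(c implies not a) iff not b = 0 iff 0 = 1
(((a implies b) implies (c iff b)) iff not a) iff ((c implies not a) iff not b) = 0 iff 1 = 0
not ((b implies b) or not c) iff ((((a implies b) implies (c iff b)) iff not a) iff ((c implies not a) iff not b)) = 0 iff 0 = 1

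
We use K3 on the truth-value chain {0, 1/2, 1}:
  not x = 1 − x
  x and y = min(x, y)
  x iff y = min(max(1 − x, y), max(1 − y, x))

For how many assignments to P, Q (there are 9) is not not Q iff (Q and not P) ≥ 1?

P = 0, Q = 0 ↦ 1  ≥
P = 0, Q = 1/2 ↦ 1/2  <
P = 0, Q = 1 ↦ 1  ≥
P = 1/2, Q = 0 ↦ 1  ≥
P = 1/2, Q = 1/2 ↦ 1/2  <
P = 1/2, Q = 1 ↦ 1/2  <
P = 1, Q = 0 ↦ 1  ≥
P = 1, Q = 1/2 ↦ 1/2  <
P = 1, Q = 1 ↦ 0  <
So 4 of the 9 assignments meet the threshold.

4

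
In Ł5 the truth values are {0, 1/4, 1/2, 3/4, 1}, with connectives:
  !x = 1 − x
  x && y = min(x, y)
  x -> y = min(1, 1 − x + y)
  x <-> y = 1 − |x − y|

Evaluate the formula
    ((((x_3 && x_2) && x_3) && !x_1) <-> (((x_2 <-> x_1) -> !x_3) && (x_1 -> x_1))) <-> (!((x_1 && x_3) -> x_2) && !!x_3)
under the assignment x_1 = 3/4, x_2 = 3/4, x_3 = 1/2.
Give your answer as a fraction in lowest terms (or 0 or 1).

x_3 && x_2 = 1/2 && 3/4 = 1/2
(x_3 && x_2) && x_3 = 1/2 && 1/2 = 1/2
!x_1 = !3/4 = 1/4
((x_3 && x_2) && x_3) && !x_1 = 1/2 && 1/4 = 1/4
x_2 <-> x_1 = 3/4 <-> 3/4 = 1
!x_3 = !1/2 = 1/2
(x_2 <-> x_1) -> !x_3 = 1 -> 1/2 = 1/2
x_1 -> x_1 = 3/4 -> 3/4 = 1
((x_2 <-> x_1) -> !x_3) && (x_1 -> x_1) = 1/2 && 1 = 1/2
(((x_3 && x_2) && x_3) && !x_1) <-> (((x_2 <-> x_1) -> !x_3) && (x_1 -> x_1)) = 1/4 <-> 1/2 = 3/4
x_1 && x_3 = 3/4 && 1/2 = 1/2
(x_1 && x_3) -> x_2 = 1/2 -> 3/4 = 1
!((x_1 && x_3) -> x_2) = !1 = 0
!x_3 = !1/2 = 1/2
!!x_3 = !1/2 = 1/2
!((x_1 && x_3) -> x_2) && !!x_3 = 0 && 1/2 = 0
((((x_3 && x_2) && x_3) && !x_1) <-> (((x_2 <-> x_1) -> !x_3) && (x_1 -> x_1))) <-> (!((x_1 && x_3) -> x_2) && !!x_3) = 3/4 <-> 0 = 1/4

1/4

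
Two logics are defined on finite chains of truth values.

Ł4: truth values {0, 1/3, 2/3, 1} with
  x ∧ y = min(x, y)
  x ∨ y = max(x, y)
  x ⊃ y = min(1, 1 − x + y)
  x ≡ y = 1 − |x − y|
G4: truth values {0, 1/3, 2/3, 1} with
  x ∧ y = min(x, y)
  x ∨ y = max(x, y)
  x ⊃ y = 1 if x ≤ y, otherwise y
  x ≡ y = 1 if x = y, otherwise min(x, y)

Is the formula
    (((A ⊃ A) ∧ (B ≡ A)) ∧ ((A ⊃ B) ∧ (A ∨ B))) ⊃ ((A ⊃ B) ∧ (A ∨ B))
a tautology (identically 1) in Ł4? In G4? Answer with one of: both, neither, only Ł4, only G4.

In Ł4: every assignment gives 1 — tautology.
In G4: every assignment gives 1 — tautology.

both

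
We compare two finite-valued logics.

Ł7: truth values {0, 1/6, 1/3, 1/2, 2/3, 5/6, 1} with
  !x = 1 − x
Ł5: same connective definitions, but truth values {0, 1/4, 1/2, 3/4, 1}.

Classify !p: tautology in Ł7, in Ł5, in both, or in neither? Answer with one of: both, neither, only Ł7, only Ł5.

neither

In Ł7: at p = 1/6 the value is 5/6 — not a tautology.
In Ł5: at p = 1/4 the value is 3/4 — not a tautology.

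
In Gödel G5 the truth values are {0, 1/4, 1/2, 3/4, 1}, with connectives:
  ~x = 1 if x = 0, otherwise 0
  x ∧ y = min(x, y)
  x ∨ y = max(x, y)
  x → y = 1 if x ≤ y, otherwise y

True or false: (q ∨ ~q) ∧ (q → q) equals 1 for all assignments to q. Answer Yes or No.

No

Counterexample: take q = 1/4.
~q = ~1/4 = 0
q ∨ ~q = 1/4 ∨ 0 = 1/4
q → q = 1/4 → 1/4 = 1
(q ∨ ~q) ∧ (q → q) = 1/4 ∧ 1 = 1/4
This gives 1/4 ≠ 1.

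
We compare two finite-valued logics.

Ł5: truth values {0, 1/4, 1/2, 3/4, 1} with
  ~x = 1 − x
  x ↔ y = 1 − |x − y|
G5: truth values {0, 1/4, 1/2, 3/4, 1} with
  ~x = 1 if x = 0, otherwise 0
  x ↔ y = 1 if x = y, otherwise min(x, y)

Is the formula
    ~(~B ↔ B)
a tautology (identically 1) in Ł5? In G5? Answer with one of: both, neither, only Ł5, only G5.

In Ł5: at B = 1/4 the value is 1/2 — not a tautology.
In G5: every assignment gives 1 — tautology.

only G5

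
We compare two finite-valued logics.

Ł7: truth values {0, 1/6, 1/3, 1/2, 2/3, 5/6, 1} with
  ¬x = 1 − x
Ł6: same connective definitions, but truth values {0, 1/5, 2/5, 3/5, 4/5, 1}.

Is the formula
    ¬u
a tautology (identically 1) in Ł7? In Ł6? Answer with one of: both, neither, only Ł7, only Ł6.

In Ł7: at u = 1/6 the value is 5/6 — not a tautology.
In Ł6: at u = 1/5 the value is 4/5 — not a tautology.

neither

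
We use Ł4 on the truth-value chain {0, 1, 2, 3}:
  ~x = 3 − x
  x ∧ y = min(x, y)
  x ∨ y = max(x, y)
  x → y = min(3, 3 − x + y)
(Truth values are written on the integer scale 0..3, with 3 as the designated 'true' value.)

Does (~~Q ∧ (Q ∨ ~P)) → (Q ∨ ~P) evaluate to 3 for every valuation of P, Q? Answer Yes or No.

Yes

P = 0, Q = 0 ↦ 3
P = 0, Q = 1 ↦ 3
P = 0, Q = 2 ↦ 3
P = 0, Q = 3 ↦ 3
P = 1, Q = 0 ↦ 3
P = 1, Q = 1 ↦ 3
P = 1, Q = 2 ↦ 3
P = 1, Q = 3 ↦ 3
P = 2, Q = 0 ↦ 3
P = 2, Q = 1 ↦ 3
P = 2, Q = 2 ↦ 3
P = 2, Q = 3 ↦ 3
P = 3, Q = 0 ↦ 3
P = 3, Q = 1 ↦ 3
P = 3, Q = 2 ↦ 3
P = 3, Q = 3 ↦ 3
Every assignment gives a value ≥ 3.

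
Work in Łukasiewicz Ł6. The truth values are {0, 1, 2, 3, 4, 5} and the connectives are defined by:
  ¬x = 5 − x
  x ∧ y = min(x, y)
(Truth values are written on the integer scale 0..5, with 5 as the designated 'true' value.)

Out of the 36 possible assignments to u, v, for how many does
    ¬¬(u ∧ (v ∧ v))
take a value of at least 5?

value 5: 1 assignment (counts)
value 4: 3 assignments
value 3: 5 assignments
value 2: 7 assignments
value 1: 9 assignments
value 0: 11 assignments
So 1 of the 36 assignments meets the threshold.

1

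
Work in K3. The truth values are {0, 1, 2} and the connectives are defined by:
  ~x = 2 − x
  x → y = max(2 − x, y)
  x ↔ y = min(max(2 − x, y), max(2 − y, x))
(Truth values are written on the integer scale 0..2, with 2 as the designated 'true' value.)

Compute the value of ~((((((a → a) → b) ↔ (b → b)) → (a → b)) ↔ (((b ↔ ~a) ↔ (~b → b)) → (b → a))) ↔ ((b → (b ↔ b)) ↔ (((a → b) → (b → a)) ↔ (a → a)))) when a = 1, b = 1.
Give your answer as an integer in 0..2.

a → a = 1 → 1 = 1
(a → a) → b = 1 → 1 = 1
b → b = 1 → 1 = 1
((a → a) → b) ↔ (b → b) = 1 ↔ 1 = 1
a → b = 1 → 1 = 1
(((a → a) → b) ↔ (b → b)) → (a → b) = 1 → 1 = 1
~a = ~1 = 1
b ↔ ~a = 1 ↔ 1 = 1
~b = ~1 = 1
~b → b = 1 → 1 = 1
(b ↔ ~a) ↔ (~b → b) = 1 ↔ 1 = 1
b → a = 1 → 1 = 1
((b ↔ ~a) ↔ (~b → b)) → (b → a) = 1 → 1 = 1
((((a → a) → b) ↔ (b → b)) → (a → b)) ↔ (((b ↔ ~a) ↔ (~b → b)) → (b → a)) = 1 ↔ 1 = 1
b ↔ b = 1 ↔ 1 = 1
b → (b ↔ b) = 1 → 1 = 1
a → b = 1 → 1 = 1
b → a = 1 → 1 = 1
(a → b) → (b → a) = 1 → 1 = 1
a → a = 1 → 1 = 1
((a → b) → (b → a)) ↔ (a → a) = 1 ↔ 1 = 1
(b → (b ↔ b)) ↔ (((a → b) → (b → a)) ↔ (a → a)) = 1 ↔ 1 = 1
(((((a → a) → b) ↔ (b → b)) → (a → b)) ↔ (((b ↔ ~a) ↔ (~b → b)) → (b → a))) ↔ ((b → (b ↔ b)) ↔ (((a → b) → (b → a)) ↔ (a → a))) = 1 ↔ 1 = 1
~((((((a → a) → b) ↔ (b → b)) → (a → b)) ↔ (((b ↔ ~a) ↔ (~b → b)) → (b → a))) ↔ ((b → (b ↔ b)) ↔ (((a → b) → (b → a)) ↔ (a → a)))) = ~1 = 1

1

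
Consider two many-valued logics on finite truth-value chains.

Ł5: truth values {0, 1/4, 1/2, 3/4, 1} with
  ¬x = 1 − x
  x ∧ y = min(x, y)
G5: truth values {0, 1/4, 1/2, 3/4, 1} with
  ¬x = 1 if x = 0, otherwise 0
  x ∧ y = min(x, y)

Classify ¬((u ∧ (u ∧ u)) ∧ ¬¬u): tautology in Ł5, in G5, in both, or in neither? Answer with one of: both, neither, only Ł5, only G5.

In Ł5: at u = 1/4 the value is 3/4 — not a tautology.
In G5: at u = 1/4 the value is 0 — not a tautology.

neither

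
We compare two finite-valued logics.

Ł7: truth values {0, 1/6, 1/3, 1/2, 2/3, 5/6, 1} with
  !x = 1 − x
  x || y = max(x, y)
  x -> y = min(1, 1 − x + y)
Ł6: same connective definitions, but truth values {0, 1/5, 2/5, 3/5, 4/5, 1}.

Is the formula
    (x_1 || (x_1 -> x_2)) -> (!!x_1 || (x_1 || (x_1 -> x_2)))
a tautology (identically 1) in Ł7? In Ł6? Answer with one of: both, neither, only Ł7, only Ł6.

In Ł7: every assignment gives 1 — tautology.
In Ł6: every assignment gives 1 — tautology.

both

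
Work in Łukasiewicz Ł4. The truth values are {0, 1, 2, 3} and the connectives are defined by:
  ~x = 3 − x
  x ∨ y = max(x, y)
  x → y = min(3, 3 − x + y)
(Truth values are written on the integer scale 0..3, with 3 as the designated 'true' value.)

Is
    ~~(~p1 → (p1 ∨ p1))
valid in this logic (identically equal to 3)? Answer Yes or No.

No

Counterexample: take p1 = 0.
~p1 = ~0 = 3
p1 ∨ p1 = 0 ∨ 0 = 0
~p1 → (p1 ∨ p1) = 3 → 0 = 0
~(~p1 → (p1 ∨ p1)) = ~0 = 3
~~(~p1 → (p1 ∨ p1)) = ~3 = 0
This gives 0 ≠ 3.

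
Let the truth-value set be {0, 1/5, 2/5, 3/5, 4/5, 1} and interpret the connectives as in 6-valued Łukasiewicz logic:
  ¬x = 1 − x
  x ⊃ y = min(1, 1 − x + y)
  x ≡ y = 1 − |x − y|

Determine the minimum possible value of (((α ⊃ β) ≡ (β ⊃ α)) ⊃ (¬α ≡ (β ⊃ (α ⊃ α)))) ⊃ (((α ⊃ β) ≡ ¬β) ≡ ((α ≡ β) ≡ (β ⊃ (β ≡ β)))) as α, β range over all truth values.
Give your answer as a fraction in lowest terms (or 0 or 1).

3/5

Take α = 2/5, β = 4/5:
α ⊃ β = 2/5 ⊃ 4/5 = 1
β ⊃ α = 4/5 ⊃ 2/5 = 3/5
(α ⊃ β) ≡ (β ⊃ α) = 1 ≡ 3/5 = 3/5
¬α = ¬2/5 = 3/5
α ⊃ α = 2/5 ⊃ 2/5 = 1
β ⊃ (α ⊃ α) = 4/5 ⊃ 1 = 1
¬α ≡ (β ⊃ (α ⊃ α)) = 3/5 ≡ 1 = 3/5
((α ⊃ β) ≡ (β ⊃ α)) ⊃ (¬α ≡ (β ⊃ (α ⊃ α))) = 3/5 ⊃ 3/5 = 1
α ⊃ β = 2/5 ⊃ 4/5 = 1
¬β = ¬4/5 = 1/5
(α ⊃ β) ≡ ¬β = 1 ≡ 1/5 = 1/5
α ≡ β = 2/5 ≡ 4/5 = 3/5
β ≡ β = 4/5 ≡ 4/5 = 1
β ⊃ (β ≡ β) = 4/5 ⊃ 1 = 1
(α ≡ β) ≡ (β ⊃ (β ≡ β)) = 3/5 ≡ 1 = 3/5
((α ⊃ β) ≡ ¬β) ≡ ((α ≡ β) ≡ (β ⊃ (β ≡ β))) = 1/5 ≡ 3/5 = 3/5
(((α ⊃ β) ≡ (β ⊃ α)) ⊃ (¬α ≡ (β ⊃ (α ⊃ α)))) ⊃ (((α ⊃ β) ≡ ¬β) ≡ ((α ≡ β) ≡ (β ⊃ (β ≡ β)))) = 1 ⊃ 3/5 = 3/5
No assignment yields a value below 3/5, so this is the minimum.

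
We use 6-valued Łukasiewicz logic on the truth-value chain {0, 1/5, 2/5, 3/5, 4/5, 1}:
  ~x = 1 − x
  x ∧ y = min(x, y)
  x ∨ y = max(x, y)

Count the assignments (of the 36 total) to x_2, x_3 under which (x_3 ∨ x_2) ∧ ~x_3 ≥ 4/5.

4

value 1: 1 assignment (counts)
value 4/5: 3 assignments (counts)
value 3/5: 5 assignments
value 2/5: 11 assignments
value 1/5: 9 assignments
value 0: 7 assignments
So 4 of the 36 assignments meet the threshold.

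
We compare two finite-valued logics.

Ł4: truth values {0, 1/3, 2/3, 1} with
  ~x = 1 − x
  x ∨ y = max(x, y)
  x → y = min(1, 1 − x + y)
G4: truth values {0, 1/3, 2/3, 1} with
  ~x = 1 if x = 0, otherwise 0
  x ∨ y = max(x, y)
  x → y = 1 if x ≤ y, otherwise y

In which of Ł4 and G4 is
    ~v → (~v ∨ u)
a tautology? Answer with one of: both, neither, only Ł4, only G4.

both

In Ł4: every assignment gives 1 — tautology.
In G4: every assignment gives 1 — tautology.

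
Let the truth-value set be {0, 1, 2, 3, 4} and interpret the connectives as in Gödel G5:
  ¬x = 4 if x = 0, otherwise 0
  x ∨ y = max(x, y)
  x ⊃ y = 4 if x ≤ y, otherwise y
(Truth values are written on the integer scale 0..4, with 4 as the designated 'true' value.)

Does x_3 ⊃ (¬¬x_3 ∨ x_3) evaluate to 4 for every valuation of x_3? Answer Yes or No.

Yes

x_3 = 0 ↦ 4
x_3 = 1 ↦ 4
x_3 = 2 ↦ 4
x_3 = 3 ↦ 4
x_3 = 4 ↦ 4
Every assignment gives a value ≥ 4.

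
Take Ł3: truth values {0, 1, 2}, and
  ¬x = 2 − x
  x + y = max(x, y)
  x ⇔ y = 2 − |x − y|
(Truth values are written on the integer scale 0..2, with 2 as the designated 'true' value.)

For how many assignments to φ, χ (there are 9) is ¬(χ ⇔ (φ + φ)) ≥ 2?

2

φ = 0, χ = 0 ↦ 0  <
φ = 0, χ = 1 ↦ 1  <
φ = 0, χ = 2 ↦ 2  ≥
φ = 1, χ = 0 ↦ 1  <
φ = 1, χ = 1 ↦ 0  <
φ = 1, χ = 2 ↦ 1  <
φ = 2, χ = 0 ↦ 2  ≥
φ = 2, χ = 1 ↦ 1  <
φ = 2, χ = 2 ↦ 0  <
So 2 of the 9 assignments meet the threshold.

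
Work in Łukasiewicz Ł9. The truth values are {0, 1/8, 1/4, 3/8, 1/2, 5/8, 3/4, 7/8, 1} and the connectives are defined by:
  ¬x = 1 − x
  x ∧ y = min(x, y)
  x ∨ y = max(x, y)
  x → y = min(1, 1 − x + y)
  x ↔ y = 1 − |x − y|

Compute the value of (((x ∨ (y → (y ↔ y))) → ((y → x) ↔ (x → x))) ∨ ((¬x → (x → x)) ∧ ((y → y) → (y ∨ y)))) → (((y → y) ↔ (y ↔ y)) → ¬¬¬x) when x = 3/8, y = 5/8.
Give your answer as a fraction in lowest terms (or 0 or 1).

y ↔ y = 5/8 ↔ 5/8 = 1
y → (y ↔ y) = 5/8 → 1 = 1
x ∨ (y → (y ↔ y)) = 3/8 ∨ 1 = 1
y → x = 5/8 → 3/8 = 3/4
x → x = 3/8 → 3/8 = 1
(y → x) ↔ (x → x) = 3/4 ↔ 1 = 3/4
(x ∨ (y → (y ↔ y))) → ((y → x) ↔ (x → x)) = 1 → 3/4 = 3/4
¬x = ¬3/8 = 5/8
x → x = 3/8 → 3/8 = 1
¬x → (x → x) = 5/8 → 1 = 1
y → y = 5/8 → 5/8 = 1
y ∨ y = 5/8 ∨ 5/8 = 5/8
(y → y) → (y ∨ y) = 1 → 5/8 = 5/8
(¬x → (x → x)) ∧ ((y → y) → (y ∨ y)) = 1 ∧ 5/8 = 5/8
((x ∨ (y → (y ↔ y))) → ((y → x) ↔ (x → x))) ∨ ((¬x → (x → x)) ∧ ((y → y) → (y ∨ y))) = 3/4 ∨ 5/8 = 3/4
y → y = 5/8 → 5/8 = 1
y ↔ y = 5/8 ↔ 5/8 = 1
(y → y) ↔ (y ↔ y) = 1 ↔ 1 = 1
¬x = ¬3/8 = 5/8
¬¬x = ¬5/8 = 3/8
¬¬¬x = ¬3/8 = 5/8
((y → y) ↔ (y ↔ y)) → ¬¬¬x = 1 → 5/8 = 5/8
(((x ∨ (y → (y ↔ y))) → ((y → x) ↔ (x → x))) ∨ ((¬x → (x → x)) ∧ ((y → y) → (y ∨ y)))) → (((y → y) ↔ (y ↔ y)) → ¬¬¬x) = 3/4 → 5/8 = 7/8

7/8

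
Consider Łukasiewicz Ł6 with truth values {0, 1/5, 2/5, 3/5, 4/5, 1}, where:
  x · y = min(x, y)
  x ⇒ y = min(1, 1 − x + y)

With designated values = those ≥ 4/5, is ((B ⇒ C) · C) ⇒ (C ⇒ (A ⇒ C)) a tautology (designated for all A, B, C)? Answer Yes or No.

Yes

At A = 4/5, B = 1/5, C = 1, for instance:
B ⇒ C = 1/5 ⇒ 1 = 1
(B ⇒ C) · C = 1 · 1 = 1
A ⇒ C = 4/5 ⇒ 1 = 1
C ⇒ (A ⇒ C) = 1 ⇒ 1 = 1
((B ⇒ C) · C) ⇒ (C ⇒ (A ⇒ C)) = 1 ⇒ 1 = 1
and checking the remaining 215 assignments likewise gives ≥ 4/5 in every case.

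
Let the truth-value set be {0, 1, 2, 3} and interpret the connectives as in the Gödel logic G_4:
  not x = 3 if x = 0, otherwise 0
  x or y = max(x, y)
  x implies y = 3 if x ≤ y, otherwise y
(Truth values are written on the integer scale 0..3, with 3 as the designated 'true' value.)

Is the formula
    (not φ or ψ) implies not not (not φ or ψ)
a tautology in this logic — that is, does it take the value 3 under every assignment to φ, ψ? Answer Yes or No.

φ = 0, ψ = 0 ↦ 3
φ = 0, ψ = 1 ↦ 3
φ = 0, ψ = 2 ↦ 3
φ = 0, ψ = 3 ↦ 3
φ = 1, ψ = 0 ↦ 3
φ = 1, ψ = 1 ↦ 3
φ = 1, ψ = 2 ↦ 3
φ = 1, ψ = 3 ↦ 3
φ = 2, ψ = 0 ↦ 3
φ = 2, ψ = 1 ↦ 3
φ = 2, ψ = 2 ↦ 3
φ = 2, ψ = 3 ↦ 3
φ = 3, ψ = 0 ↦ 3
φ = 3, ψ = 1 ↦ 3
φ = 3, ψ = 2 ↦ 3
φ = 3, ψ = 3 ↦ 3
Every assignment gives a value ≥ 3.

Yes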